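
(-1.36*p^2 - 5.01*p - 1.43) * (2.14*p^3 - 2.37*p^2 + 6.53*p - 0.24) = -2.9104*p^5 - 7.4982*p^4 - 0.0673000000000012*p^3 - 28.9998*p^2 - 8.1355*p + 0.3432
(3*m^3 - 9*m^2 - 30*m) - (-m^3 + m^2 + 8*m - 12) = 4*m^3 - 10*m^2 - 38*m + 12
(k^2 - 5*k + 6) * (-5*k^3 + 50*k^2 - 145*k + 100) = -5*k^5 + 75*k^4 - 425*k^3 + 1125*k^2 - 1370*k + 600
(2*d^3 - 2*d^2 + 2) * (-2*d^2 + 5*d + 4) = -4*d^5 + 14*d^4 - 2*d^3 - 12*d^2 + 10*d + 8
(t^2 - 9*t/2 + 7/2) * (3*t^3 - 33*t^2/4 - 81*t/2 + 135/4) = 3*t^5 - 87*t^4/4 + 57*t^3/8 + 1497*t^2/8 - 2349*t/8 + 945/8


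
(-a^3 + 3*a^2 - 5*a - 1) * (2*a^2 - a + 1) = -2*a^5 + 7*a^4 - 14*a^3 + 6*a^2 - 4*a - 1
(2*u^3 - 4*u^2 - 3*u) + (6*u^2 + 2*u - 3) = 2*u^3 + 2*u^2 - u - 3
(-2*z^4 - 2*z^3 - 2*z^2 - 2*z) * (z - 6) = -2*z^5 + 10*z^4 + 10*z^3 + 10*z^2 + 12*z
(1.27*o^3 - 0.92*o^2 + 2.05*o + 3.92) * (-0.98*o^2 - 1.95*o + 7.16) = -1.2446*o^5 - 1.5749*o^4 + 8.8782*o^3 - 14.4263*o^2 + 7.034*o + 28.0672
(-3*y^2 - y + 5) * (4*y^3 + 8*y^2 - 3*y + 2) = -12*y^5 - 28*y^4 + 21*y^3 + 37*y^2 - 17*y + 10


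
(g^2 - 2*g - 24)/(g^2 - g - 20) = (g - 6)/(g - 5)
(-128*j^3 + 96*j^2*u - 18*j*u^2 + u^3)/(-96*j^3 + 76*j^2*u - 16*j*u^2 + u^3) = (-8*j + u)/(-6*j + u)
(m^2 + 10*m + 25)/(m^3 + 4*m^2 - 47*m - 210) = (m + 5)/(m^2 - m - 42)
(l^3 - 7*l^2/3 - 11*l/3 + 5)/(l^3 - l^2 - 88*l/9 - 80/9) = 3*(l^2 - 4*l + 3)/(3*l^2 - 8*l - 16)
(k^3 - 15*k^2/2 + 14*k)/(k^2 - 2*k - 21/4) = 2*k*(k - 4)/(2*k + 3)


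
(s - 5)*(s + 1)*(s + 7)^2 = s^4 + 10*s^3 - 12*s^2 - 266*s - 245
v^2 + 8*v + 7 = (v + 1)*(v + 7)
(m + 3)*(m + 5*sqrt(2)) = m^2 + 3*m + 5*sqrt(2)*m + 15*sqrt(2)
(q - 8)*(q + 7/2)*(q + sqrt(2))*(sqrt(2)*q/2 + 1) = sqrt(2)*q^4/2 - 9*sqrt(2)*q^3/4 + 2*q^3 - 13*sqrt(2)*q^2 - 9*q^2 - 56*q - 9*sqrt(2)*q/2 - 28*sqrt(2)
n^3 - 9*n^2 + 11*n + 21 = (n - 7)*(n - 3)*(n + 1)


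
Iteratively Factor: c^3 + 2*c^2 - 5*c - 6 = (c + 1)*(c^2 + c - 6) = (c - 2)*(c + 1)*(c + 3)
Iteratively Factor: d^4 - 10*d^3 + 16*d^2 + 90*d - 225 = (d - 3)*(d^3 - 7*d^2 - 5*d + 75) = (d - 5)*(d - 3)*(d^2 - 2*d - 15) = (d - 5)^2*(d - 3)*(d + 3)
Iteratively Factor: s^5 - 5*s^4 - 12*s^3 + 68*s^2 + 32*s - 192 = (s - 2)*(s^4 - 3*s^3 - 18*s^2 + 32*s + 96) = (s - 2)*(s + 3)*(s^3 - 6*s^2 + 32) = (s - 4)*(s - 2)*(s + 3)*(s^2 - 2*s - 8) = (s - 4)*(s - 2)*(s + 2)*(s + 3)*(s - 4)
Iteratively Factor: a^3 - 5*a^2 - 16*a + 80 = (a + 4)*(a^2 - 9*a + 20) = (a - 4)*(a + 4)*(a - 5)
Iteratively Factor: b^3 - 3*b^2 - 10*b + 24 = (b + 3)*(b^2 - 6*b + 8) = (b - 2)*(b + 3)*(b - 4)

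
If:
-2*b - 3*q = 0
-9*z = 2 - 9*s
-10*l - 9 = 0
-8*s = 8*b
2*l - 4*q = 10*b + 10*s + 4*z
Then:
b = 41/300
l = -9/10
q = -41/450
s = -41/300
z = -323/900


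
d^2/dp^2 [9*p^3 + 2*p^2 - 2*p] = 54*p + 4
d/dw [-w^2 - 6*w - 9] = -2*w - 6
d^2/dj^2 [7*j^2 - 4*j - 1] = 14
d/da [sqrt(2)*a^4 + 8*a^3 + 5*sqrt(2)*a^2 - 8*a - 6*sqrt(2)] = 4*sqrt(2)*a^3 + 24*a^2 + 10*sqrt(2)*a - 8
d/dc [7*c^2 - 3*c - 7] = 14*c - 3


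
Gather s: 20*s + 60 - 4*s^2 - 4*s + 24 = -4*s^2 + 16*s + 84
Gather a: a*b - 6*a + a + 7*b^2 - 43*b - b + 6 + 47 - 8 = a*(b - 5) + 7*b^2 - 44*b + 45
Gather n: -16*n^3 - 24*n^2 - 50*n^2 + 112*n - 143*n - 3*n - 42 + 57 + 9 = -16*n^3 - 74*n^2 - 34*n + 24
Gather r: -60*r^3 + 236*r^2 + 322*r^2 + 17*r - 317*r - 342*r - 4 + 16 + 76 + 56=-60*r^3 + 558*r^2 - 642*r + 144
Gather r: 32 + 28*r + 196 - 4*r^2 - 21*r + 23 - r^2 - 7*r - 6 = 245 - 5*r^2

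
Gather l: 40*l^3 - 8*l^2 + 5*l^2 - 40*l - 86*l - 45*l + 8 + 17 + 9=40*l^3 - 3*l^2 - 171*l + 34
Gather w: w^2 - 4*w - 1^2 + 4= w^2 - 4*w + 3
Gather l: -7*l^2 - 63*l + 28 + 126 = -7*l^2 - 63*l + 154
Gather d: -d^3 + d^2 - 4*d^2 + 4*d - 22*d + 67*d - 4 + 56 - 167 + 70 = -d^3 - 3*d^2 + 49*d - 45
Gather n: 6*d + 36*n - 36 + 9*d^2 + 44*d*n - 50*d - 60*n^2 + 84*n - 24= 9*d^2 - 44*d - 60*n^2 + n*(44*d + 120) - 60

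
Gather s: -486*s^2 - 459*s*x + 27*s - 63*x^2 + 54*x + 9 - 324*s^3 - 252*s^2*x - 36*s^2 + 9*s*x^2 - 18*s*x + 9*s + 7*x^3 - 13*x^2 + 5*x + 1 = -324*s^3 + s^2*(-252*x - 522) + s*(9*x^2 - 477*x + 36) + 7*x^3 - 76*x^2 + 59*x + 10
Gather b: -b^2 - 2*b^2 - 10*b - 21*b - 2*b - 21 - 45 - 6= -3*b^2 - 33*b - 72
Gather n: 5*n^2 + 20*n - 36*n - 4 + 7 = 5*n^2 - 16*n + 3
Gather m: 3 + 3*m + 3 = 3*m + 6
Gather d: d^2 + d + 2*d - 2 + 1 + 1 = d^2 + 3*d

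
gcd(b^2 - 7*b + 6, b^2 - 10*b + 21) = 1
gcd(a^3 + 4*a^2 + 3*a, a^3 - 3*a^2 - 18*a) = a^2 + 3*a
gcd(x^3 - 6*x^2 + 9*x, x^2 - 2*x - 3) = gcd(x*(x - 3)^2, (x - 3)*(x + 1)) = x - 3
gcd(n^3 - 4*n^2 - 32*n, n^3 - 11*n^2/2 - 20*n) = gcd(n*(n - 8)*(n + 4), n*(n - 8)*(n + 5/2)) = n^2 - 8*n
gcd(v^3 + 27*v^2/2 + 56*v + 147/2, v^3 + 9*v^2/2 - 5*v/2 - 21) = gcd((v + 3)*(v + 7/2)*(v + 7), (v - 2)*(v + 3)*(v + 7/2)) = v^2 + 13*v/2 + 21/2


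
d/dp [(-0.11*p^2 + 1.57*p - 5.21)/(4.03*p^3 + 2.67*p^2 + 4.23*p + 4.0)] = (0.4433*p^4 - 12.6542*p^3 + 58.3317*p^2 + 26.9414*p + 28.3183)/(16.2409*p^6 + 21.5202*p^5 + 41.2227*p^4 + 54.8282*p^3 + 39.2529*p^2 + 33.84*p + 16.0)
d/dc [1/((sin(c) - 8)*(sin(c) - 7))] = (15 - 2*sin(c))*cos(c)/((sin(c) - 8)^2*(sin(c) - 7)^2)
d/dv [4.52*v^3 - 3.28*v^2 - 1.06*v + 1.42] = 13.56*v^2 - 6.56*v - 1.06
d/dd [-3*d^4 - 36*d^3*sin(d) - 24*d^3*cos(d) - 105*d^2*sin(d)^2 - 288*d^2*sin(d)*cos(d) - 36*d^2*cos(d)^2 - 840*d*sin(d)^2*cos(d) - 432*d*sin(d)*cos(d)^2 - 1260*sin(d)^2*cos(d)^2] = 24*d^3*sin(d) - 36*d^3*cos(d) - 12*d^3 - 108*d^2*sin(d) - 69*d^2*sin(2*d) - 72*d^2*cos(d) - 288*d^2*cos(2*d) + 210*d*sin(d) - 288*d*sin(2*d) - 630*d*sin(3*d) - 108*d*cos(d) + 69*d*cos(2*d) - 324*d*cos(3*d) - 141*d - 108*sin(d) - 108*sin(3*d) - 630*sin(4*d) - 210*cos(d) + 210*cos(3*d)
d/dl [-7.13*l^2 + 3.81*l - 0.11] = 3.81 - 14.26*l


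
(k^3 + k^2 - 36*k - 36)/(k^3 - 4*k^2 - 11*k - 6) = (k + 6)/(k + 1)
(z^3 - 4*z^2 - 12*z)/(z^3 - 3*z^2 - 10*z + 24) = z*(z^2 - 4*z - 12)/(z^3 - 3*z^2 - 10*z + 24)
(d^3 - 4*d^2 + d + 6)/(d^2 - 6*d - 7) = (d^2 - 5*d + 6)/(d - 7)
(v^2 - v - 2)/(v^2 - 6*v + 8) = (v + 1)/(v - 4)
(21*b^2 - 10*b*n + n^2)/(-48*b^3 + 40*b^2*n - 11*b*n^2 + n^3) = (-7*b + n)/(16*b^2 - 8*b*n + n^2)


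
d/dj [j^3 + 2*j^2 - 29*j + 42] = 3*j^2 + 4*j - 29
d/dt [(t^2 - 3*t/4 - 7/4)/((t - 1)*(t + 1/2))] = (t^2 + 10*t - 2)/(4*t^4 - 4*t^3 - 3*t^2 + 2*t + 1)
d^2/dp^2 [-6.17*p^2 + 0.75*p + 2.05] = -12.3400000000000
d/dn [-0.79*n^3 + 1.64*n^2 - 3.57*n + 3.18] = -2.37*n^2 + 3.28*n - 3.57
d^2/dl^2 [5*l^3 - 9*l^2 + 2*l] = 30*l - 18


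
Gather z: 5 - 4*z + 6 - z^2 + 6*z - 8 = -z^2 + 2*z + 3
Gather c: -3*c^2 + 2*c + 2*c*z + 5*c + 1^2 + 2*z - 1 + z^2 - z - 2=-3*c^2 + c*(2*z + 7) + z^2 + z - 2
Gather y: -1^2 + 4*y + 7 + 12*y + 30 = 16*y + 36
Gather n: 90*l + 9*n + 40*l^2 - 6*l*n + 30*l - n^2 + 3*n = 40*l^2 + 120*l - n^2 + n*(12 - 6*l)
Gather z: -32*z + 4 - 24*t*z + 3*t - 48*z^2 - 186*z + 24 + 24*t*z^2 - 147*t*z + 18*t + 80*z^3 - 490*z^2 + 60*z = 21*t + 80*z^3 + z^2*(24*t - 538) + z*(-171*t - 158) + 28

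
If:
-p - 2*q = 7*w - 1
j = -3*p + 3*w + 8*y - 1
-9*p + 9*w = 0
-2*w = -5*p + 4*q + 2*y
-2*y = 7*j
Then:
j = -1/29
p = 65/551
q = 31/1102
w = 65/551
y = 7/58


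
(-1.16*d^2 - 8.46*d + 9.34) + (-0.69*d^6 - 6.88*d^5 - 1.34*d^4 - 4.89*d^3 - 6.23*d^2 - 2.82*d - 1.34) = -0.69*d^6 - 6.88*d^5 - 1.34*d^4 - 4.89*d^3 - 7.39*d^2 - 11.28*d + 8.0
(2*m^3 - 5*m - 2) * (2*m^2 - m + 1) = 4*m^5 - 2*m^4 - 8*m^3 + m^2 - 3*m - 2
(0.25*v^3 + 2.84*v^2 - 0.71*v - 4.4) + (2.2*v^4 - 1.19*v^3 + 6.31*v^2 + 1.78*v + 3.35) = 2.2*v^4 - 0.94*v^3 + 9.15*v^2 + 1.07*v - 1.05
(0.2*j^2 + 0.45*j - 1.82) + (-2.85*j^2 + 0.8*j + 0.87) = -2.65*j^2 + 1.25*j - 0.95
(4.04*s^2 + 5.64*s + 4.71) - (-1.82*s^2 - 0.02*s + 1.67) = 5.86*s^2 + 5.66*s + 3.04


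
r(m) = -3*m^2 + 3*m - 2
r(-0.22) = -2.81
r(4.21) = -42.54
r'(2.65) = -12.90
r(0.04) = -1.88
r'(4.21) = -22.26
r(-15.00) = -722.00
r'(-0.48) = 5.88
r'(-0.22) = 4.32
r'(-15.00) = 93.00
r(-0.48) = -4.13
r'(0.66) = -0.96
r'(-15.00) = 93.00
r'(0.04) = 2.76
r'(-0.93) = 8.58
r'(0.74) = -1.44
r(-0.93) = -7.38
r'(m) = 3 - 6*m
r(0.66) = -1.33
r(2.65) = -15.12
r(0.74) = -1.42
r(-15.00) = -722.00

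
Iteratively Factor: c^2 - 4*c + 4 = (c - 2)*(c - 2)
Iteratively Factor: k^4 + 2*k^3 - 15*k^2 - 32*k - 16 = (k + 1)*(k^3 + k^2 - 16*k - 16) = (k + 1)^2*(k^2 - 16) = (k - 4)*(k + 1)^2*(k + 4)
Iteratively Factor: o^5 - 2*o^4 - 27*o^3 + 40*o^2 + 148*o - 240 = (o - 2)*(o^4 - 27*o^2 - 14*o + 120) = (o - 5)*(o - 2)*(o^3 + 5*o^2 - 2*o - 24) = (o - 5)*(o - 2)*(o + 3)*(o^2 + 2*o - 8) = (o - 5)*(o - 2)*(o + 3)*(o + 4)*(o - 2)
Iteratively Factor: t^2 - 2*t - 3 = (t - 3)*(t + 1)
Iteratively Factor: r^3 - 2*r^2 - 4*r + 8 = (r - 2)*(r^2 - 4) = (r - 2)*(r + 2)*(r - 2)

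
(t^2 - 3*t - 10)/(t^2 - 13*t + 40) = (t + 2)/(t - 8)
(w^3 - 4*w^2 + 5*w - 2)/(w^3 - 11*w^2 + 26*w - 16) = (w - 1)/(w - 8)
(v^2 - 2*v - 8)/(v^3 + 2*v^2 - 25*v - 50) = (v - 4)/(v^2 - 25)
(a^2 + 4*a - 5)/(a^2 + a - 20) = (a - 1)/(a - 4)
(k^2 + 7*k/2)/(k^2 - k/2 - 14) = k/(k - 4)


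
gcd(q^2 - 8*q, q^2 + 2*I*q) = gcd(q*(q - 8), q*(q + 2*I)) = q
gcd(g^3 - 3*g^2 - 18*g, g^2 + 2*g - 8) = 1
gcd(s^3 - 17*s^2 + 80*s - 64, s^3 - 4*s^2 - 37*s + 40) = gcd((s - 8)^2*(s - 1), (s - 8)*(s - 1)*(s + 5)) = s^2 - 9*s + 8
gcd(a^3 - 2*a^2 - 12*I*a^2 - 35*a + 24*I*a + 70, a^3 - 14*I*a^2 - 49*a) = a - 7*I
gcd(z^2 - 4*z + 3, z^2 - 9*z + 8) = z - 1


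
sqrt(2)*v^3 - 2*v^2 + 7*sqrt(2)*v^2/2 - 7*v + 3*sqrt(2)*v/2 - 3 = (v + 3)*(v - sqrt(2))*(sqrt(2)*v + sqrt(2)/2)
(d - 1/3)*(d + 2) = d^2 + 5*d/3 - 2/3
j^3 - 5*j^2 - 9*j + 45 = (j - 5)*(j - 3)*(j + 3)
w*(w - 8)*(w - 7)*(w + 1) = w^4 - 14*w^3 + 41*w^2 + 56*w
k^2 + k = k*(k + 1)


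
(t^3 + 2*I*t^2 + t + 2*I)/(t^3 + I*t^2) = 1 + I/t + 2/t^2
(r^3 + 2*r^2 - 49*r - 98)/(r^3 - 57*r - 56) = (r^2 - 5*r - 14)/(r^2 - 7*r - 8)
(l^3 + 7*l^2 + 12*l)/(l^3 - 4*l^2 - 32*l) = (l + 3)/(l - 8)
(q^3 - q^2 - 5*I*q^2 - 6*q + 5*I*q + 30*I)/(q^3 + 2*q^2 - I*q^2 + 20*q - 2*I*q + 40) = (q - 3)/(q + 4*I)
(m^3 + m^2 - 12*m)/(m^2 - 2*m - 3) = m*(m + 4)/(m + 1)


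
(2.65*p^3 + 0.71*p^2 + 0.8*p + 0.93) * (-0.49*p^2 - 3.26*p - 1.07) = -1.2985*p^5 - 8.9869*p^4 - 5.5421*p^3 - 3.8234*p^2 - 3.8878*p - 0.9951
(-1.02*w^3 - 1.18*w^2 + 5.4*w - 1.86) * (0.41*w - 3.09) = -0.4182*w^4 + 2.668*w^3 + 5.8602*w^2 - 17.4486*w + 5.7474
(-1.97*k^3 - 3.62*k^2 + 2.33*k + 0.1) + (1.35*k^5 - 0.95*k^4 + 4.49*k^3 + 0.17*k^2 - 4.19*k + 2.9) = 1.35*k^5 - 0.95*k^4 + 2.52*k^3 - 3.45*k^2 - 1.86*k + 3.0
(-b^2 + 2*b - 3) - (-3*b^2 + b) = 2*b^2 + b - 3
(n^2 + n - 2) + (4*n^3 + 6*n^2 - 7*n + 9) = 4*n^3 + 7*n^2 - 6*n + 7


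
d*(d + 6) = d^2 + 6*d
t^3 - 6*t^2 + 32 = (t - 4)^2*(t + 2)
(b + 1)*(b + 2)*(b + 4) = b^3 + 7*b^2 + 14*b + 8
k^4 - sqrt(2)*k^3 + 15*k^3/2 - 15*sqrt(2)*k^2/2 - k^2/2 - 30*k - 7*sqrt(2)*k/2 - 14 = (k + 1/2)*(k + 7)*(k - 2*sqrt(2))*(k + sqrt(2))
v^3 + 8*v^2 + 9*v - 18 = (v - 1)*(v + 3)*(v + 6)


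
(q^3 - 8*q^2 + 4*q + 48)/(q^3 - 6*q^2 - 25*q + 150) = (q^2 - 2*q - 8)/(q^2 - 25)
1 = 1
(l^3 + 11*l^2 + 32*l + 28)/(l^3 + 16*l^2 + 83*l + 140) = (l^2 + 4*l + 4)/(l^2 + 9*l + 20)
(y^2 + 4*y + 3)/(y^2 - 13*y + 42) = (y^2 + 4*y + 3)/(y^2 - 13*y + 42)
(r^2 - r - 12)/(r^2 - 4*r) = (r + 3)/r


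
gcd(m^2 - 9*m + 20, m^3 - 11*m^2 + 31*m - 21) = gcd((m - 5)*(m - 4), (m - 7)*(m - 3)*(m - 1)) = 1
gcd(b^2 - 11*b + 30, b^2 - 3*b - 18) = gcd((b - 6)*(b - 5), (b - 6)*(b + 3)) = b - 6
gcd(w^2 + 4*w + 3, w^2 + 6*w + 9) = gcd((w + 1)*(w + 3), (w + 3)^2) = w + 3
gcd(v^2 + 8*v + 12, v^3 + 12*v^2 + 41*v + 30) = v + 6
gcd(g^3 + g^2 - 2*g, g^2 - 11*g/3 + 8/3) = g - 1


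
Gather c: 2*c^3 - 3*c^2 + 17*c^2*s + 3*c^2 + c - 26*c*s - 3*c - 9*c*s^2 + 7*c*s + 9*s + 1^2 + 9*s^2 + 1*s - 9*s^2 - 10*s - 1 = 2*c^3 + 17*c^2*s + c*(-9*s^2 - 19*s - 2)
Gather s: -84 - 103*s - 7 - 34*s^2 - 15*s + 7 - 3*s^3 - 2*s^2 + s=-3*s^3 - 36*s^2 - 117*s - 84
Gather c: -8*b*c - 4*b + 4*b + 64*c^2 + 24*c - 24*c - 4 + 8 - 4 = -8*b*c + 64*c^2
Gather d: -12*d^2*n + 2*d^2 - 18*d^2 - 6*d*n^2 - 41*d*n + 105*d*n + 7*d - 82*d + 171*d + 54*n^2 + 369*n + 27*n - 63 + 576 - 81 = d^2*(-12*n - 16) + d*(-6*n^2 + 64*n + 96) + 54*n^2 + 396*n + 432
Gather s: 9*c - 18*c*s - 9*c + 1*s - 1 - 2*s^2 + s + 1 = -2*s^2 + s*(2 - 18*c)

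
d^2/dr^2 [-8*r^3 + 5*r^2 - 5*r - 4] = 10 - 48*r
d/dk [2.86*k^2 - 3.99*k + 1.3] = 5.72*k - 3.99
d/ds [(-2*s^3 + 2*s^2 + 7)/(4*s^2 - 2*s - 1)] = 2*(-4*s^4 + 4*s^3 + s^2 - 30*s + 7)/(16*s^4 - 16*s^3 - 4*s^2 + 4*s + 1)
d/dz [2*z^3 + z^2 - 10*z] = 6*z^2 + 2*z - 10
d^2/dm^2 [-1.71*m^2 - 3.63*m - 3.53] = -3.42000000000000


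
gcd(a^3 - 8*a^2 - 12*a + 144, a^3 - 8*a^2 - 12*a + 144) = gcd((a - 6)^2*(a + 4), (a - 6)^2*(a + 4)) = a^3 - 8*a^2 - 12*a + 144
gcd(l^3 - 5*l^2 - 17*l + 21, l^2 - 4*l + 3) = l - 1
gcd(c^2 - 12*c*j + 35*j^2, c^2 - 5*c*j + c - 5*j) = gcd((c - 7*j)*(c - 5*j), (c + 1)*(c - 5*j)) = c - 5*j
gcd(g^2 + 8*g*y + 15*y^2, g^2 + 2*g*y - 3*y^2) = g + 3*y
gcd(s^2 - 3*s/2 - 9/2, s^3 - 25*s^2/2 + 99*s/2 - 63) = s - 3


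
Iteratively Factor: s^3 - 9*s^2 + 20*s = (s)*(s^2 - 9*s + 20) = s*(s - 4)*(s - 5)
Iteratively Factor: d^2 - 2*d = (d - 2)*(d)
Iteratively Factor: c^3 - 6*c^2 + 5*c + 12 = (c + 1)*(c^2 - 7*c + 12) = (c - 4)*(c + 1)*(c - 3)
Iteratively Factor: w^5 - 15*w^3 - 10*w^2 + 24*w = (w + 2)*(w^4 - 2*w^3 - 11*w^2 + 12*w) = (w - 1)*(w + 2)*(w^3 - w^2 - 12*w) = (w - 1)*(w + 2)*(w + 3)*(w^2 - 4*w) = w*(w - 1)*(w + 2)*(w + 3)*(w - 4)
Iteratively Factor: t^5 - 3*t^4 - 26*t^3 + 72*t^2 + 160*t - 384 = (t - 2)*(t^4 - t^3 - 28*t^2 + 16*t + 192) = (t - 4)*(t - 2)*(t^3 + 3*t^2 - 16*t - 48) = (t - 4)*(t - 2)*(t + 3)*(t^2 - 16) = (t - 4)*(t - 2)*(t + 3)*(t + 4)*(t - 4)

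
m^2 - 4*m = m*(m - 4)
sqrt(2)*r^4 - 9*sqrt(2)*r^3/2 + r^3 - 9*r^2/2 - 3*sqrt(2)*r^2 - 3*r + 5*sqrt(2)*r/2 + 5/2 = (r - 5)*(r - 1/2)*(r + sqrt(2)/2)*(sqrt(2)*r + sqrt(2))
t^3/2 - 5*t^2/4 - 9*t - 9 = (t/2 + 1)*(t - 6)*(t + 3/2)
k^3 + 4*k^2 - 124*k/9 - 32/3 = (k - 8/3)*(k + 2/3)*(k + 6)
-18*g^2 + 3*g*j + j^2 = (-3*g + j)*(6*g + j)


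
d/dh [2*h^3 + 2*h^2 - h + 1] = 6*h^2 + 4*h - 1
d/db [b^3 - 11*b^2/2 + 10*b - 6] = 3*b^2 - 11*b + 10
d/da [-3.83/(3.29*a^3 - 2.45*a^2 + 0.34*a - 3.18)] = (37.8021*a^2 - 18.767*a + 1.3022)/(3.29*a^3 - 2.45*a^2 + 0.34*a - 3.18)^2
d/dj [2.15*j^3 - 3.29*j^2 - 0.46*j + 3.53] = 6.45*j^2 - 6.58*j - 0.46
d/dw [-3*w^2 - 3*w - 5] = -6*w - 3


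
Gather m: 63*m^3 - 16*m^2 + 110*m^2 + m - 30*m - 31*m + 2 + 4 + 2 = 63*m^3 + 94*m^2 - 60*m + 8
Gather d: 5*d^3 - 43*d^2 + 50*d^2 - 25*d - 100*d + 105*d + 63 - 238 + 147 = 5*d^3 + 7*d^2 - 20*d - 28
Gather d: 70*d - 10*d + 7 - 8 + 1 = 60*d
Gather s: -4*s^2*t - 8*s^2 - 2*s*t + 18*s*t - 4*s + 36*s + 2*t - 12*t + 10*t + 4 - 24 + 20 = s^2*(-4*t - 8) + s*(16*t + 32)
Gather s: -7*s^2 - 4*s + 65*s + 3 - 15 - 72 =-7*s^2 + 61*s - 84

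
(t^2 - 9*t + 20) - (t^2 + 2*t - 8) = 28 - 11*t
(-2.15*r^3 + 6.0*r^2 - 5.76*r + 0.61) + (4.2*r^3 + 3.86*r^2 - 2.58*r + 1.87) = 2.05*r^3 + 9.86*r^2 - 8.34*r + 2.48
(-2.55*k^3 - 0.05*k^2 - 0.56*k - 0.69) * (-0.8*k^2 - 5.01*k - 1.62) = 2.04*k^5 + 12.8155*k^4 + 4.8295*k^3 + 3.4386*k^2 + 4.3641*k + 1.1178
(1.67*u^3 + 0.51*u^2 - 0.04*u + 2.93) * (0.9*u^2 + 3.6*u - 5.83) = 1.503*u^5 + 6.471*u^4 - 7.9361*u^3 - 0.4803*u^2 + 10.7812*u - 17.0819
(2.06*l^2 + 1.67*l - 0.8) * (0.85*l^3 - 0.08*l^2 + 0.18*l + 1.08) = 1.751*l^5 + 1.2547*l^4 - 0.4428*l^3 + 2.5894*l^2 + 1.6596*l - 0.864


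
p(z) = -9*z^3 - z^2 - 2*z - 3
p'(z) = -27*z^2 - 2*z - 2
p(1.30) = -27.06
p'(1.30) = -50.23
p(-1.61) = 35.19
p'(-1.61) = -68.77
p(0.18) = -3.44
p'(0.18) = -3.23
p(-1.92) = 60.85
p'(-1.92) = -97.69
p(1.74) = -56.92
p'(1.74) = -87.23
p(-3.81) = 487.86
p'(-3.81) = -386.31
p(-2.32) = 108.64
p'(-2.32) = -142.68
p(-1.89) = 57.97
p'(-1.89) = -94.67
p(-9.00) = 6495.00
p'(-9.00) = -2171.00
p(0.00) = -3.00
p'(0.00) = -2.00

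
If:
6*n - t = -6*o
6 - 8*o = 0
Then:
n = t/6 - 3/4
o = 3/4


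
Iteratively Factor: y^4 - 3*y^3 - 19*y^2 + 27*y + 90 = (y - 5)*(y^3 + 2*y^2 - 9*y - 18) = (y - 5)*(y + 3)*(y^2 - y - 6) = (y - 5)*(y + 2)*(y + 3)*(y - 3)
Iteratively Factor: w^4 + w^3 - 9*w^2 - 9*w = (w)*(w^3 + w^2 - 9*w - 9) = w*(w + 1)*(w^2 - 9) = w*(w - 3)*(w + 1)*(w + 3)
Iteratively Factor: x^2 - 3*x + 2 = (x - 1)*(x - 2)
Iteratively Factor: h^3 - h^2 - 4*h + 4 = (h + 2)*(h^2 - 3*h + 2) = (h - 1)*(h + 2)*(h - 2)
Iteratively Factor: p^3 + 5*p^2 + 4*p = (p)*(p^2 + 5*p + 4) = p*(p + 1)*(p + 4)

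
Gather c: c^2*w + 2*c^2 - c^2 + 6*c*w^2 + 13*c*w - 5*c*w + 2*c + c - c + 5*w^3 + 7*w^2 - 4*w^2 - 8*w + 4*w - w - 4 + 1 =c^2*(w + 1) + c*(6*w^2 + 8*w + 2) + 5*w^3 + 3*w^2 - 5*w - 3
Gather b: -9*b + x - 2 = -9*b + x - 2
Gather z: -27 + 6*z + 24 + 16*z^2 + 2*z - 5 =16*z^2 + 8*z - 8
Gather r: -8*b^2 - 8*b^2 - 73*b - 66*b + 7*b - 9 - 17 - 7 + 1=-16*b^2 - 132*b - 32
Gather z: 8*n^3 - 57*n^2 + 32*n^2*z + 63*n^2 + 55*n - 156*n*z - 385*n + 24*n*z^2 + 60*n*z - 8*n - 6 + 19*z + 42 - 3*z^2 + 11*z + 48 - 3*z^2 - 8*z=8*n^3 + 6*n^2 - 338*n + z^2*(24*n - 6) + z*(32*n^2 - 96*n + 22) + 84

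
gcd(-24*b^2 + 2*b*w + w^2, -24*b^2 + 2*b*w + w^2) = -24*b^2 + 2*b*w + w^2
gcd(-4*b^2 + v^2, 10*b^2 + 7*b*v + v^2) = 2*b + v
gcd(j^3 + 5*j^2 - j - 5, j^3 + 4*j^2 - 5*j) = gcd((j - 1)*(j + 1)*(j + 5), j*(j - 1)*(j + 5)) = j^2 + 4*j - 5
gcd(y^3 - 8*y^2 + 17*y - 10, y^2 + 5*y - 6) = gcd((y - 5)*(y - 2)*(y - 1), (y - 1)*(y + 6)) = y - 1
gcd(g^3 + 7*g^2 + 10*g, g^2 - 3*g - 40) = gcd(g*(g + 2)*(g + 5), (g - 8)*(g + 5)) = g + 5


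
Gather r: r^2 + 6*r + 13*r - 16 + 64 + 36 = r^2 + 19*r + 84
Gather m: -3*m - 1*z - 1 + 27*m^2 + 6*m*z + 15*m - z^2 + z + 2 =27*m^2 + m*(6*z + 12) - z^2 + 1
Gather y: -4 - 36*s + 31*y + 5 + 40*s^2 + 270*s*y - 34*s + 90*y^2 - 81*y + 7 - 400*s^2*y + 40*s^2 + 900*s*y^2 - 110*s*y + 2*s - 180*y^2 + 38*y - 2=80*s^2 - 68*s + y^2*(900*s - 90) + y*(-400*s^2 + 160*s - 12) + 6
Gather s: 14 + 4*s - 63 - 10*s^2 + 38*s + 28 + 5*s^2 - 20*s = -5*s^2 + 22*s - 21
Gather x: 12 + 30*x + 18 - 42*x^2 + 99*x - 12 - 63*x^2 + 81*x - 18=-105*x^2 + 210*x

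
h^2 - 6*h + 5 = (h - 5)*(h - 1)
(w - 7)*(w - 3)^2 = w^3 - 13*w^2 + 51*w - 63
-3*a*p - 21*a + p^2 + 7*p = (-3*a + p)*(p + 7)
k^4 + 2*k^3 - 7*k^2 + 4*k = k*(k - 1)^2*(k + 4)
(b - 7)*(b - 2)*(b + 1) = b^3 - 8*b^2 + 5*b + 14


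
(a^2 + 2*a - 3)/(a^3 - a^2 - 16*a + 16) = (a + 3)/(a^2 - 16)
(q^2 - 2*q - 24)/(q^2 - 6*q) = (q + 4)/q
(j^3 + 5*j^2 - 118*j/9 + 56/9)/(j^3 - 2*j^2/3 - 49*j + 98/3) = (j - 4/3)/(j - 7)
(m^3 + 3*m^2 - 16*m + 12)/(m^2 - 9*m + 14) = (m^2 + 5*m - 6)/(m - 7)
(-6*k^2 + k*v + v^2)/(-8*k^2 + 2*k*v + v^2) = (3*k + v)/(4*k + v)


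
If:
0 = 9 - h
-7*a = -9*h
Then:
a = 81/7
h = 9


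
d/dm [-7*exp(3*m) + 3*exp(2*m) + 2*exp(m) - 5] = (-21*exp(2*m) + 6*exp(m) + 2)*exp(m)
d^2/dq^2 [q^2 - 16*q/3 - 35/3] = 2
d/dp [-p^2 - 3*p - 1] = -2*p - 3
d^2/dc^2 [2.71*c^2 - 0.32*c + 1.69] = 5.42000000000000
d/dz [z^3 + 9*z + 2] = 3*z^2 + 9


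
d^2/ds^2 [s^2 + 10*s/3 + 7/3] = 2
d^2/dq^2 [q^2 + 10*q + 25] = 2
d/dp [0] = 0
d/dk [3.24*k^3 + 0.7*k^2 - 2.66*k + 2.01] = 9.72*k^2 + 1.4*k - 2.66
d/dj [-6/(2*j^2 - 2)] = 6*j/(j^2 - 1)^2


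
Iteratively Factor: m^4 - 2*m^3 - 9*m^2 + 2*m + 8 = (m - 4)*(m^3 + 2*m^2 - m - 2) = (m - 4)*(m + 1)*(m^2 + m - 2) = (m - 4)*(m - 1)*(m + 1)*(m + 2)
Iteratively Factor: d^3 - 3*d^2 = (d)*(d^2 - 3*d) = d*(d - 3)*(d)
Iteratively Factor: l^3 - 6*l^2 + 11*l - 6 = (l - 2)*(l^2 - 4*l + 3) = (l - 3)*(l - 2)*(l - 1)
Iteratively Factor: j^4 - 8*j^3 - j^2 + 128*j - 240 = (j - 5)*(j^3 - 3*j^2 - 16*j + 48) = (j - 5)*(j - 4)*(j^2 + j - 12) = (j - 5)*(j - 4)*(j - 3)*(j + 4)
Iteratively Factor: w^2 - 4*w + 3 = (w - 3)*(w - 1)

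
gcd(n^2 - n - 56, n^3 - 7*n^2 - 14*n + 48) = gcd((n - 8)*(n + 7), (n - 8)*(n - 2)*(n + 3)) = n - 8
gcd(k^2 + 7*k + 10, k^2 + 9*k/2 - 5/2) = k + 5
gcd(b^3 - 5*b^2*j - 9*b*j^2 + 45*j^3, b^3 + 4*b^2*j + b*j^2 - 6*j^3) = b + 3*j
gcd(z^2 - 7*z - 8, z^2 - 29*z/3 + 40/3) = z - 8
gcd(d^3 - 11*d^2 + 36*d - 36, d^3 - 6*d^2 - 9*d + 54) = d^2 - 9*d + 18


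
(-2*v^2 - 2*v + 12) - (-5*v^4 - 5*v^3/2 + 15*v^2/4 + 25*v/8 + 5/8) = 5*v^4 + 5*v^3/2 - 23*v^2/4 - 41*v/8 + 91/8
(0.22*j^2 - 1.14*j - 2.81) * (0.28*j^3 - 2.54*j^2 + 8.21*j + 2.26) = 0.0616*j^5 - 0.878*j^4 + 3.915*j^3 - 1.7248*j^2 - 25.6465*j - 6.3506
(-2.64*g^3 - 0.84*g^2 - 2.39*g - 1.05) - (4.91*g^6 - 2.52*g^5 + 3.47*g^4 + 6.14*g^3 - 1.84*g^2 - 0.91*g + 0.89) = -4.91*g^6 + 2.52*g^5 - 3.47*g^4 - 8.78*g^3 + 1.0*g^2 - 1.48*g - 1.94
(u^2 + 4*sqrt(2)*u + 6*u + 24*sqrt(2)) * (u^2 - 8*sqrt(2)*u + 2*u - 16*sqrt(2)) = u^4 - 4*sqrt(2)*u^3 + 8*u^3 - 52*u^2 - 32*sqrt(2)*u^2 - 512*u - 48*sqrt(2)*u - 768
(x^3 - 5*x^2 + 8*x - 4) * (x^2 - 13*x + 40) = x^5 - 18*x^4 + 113*x^3 - 308*x^2 + 372*x - 160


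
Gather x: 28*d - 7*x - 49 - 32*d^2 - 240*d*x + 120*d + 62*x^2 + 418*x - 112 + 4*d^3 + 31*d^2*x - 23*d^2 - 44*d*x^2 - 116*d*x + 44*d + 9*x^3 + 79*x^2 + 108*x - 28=4*d^3 - 55*d^2 + 192*d + 9*x^3 + x^2*(141 - 44*d) + x*(31*d^2 - 356*d + 519) - 189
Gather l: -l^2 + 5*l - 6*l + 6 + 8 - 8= -l^2 - l + 6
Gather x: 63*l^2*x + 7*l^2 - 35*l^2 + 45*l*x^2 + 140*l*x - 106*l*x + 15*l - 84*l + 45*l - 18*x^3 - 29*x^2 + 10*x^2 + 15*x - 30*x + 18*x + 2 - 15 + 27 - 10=-28*l^2 - 24*l - 18*x^3 + x^2*(45*l - 19) + x*(63*l^2 + 34*l + 3) + 4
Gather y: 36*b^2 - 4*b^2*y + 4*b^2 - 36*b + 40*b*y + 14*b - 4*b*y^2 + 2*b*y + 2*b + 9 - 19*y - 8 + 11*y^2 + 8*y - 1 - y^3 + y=40*b^2 - 20*b - y^3 + y^2*(11 - 4*b) + y*(-4*b^2 + 42*b - 10)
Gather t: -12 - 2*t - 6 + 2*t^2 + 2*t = 2*t^2 - 18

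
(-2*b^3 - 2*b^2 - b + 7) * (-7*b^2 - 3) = 14*b^5 + 14*b^4 + 13*b^3 - 43*b^2 + 3*b - 21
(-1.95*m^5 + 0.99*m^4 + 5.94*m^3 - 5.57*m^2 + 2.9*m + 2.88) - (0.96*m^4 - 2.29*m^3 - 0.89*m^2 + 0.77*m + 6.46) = -1.95*m^5 + 0.03*m^4 + 8.23*m^3 - 4.68*m^2 + 2.13*m - 3.58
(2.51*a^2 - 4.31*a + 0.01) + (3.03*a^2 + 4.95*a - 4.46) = 5.54*a^2 + 0.640000000000001*a - 4.45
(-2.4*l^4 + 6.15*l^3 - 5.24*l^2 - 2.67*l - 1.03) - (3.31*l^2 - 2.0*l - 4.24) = -2.4*l^4 + 6.15*l^3 - 8.55*l^2 - 0.67*l + 3.21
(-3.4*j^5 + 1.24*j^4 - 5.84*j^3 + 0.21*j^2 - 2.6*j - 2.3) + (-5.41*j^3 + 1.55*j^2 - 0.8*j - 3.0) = -3.4*j^5 + 1.24*j^4 - 11.25*j^3 + 1.76*j^2 - 3.4*j - 5.3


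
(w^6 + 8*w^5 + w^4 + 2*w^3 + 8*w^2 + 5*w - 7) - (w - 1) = w^6 + 8*w^5 + w^4 + 2*w^3 + 8*w^2 + 4*w - 6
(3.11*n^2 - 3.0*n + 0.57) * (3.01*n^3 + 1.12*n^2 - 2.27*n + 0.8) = 9.3611*n^5 - 5.5468*n^4 - 8.704*n^3 + 9.9364*n^2 - 3.6939*n + 0.456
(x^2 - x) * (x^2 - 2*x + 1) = x^4 - 3*x^3 + 3*x^2 - x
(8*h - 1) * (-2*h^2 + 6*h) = -16*h^3 + 50*h^2 - 6*h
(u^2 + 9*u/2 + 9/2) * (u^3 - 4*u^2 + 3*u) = u^5 + u^4/2 - 21*u^3/2 - 9*u^2/2 + 27*u/2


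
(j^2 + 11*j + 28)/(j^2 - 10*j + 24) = (j^2 + 11*j + 28)/(j^2 - 10*j + 24)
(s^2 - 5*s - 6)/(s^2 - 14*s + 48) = (s + 1)/(s - 8)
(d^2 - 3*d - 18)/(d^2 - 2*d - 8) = (-d^2 + 3*d + 18)/(-d^2 + 2*d + 8)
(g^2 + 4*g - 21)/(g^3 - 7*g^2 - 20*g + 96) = (g + 7)/(g^2 - 4*g - 32)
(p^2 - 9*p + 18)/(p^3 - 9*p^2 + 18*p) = 1/p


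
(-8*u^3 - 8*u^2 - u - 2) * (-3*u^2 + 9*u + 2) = 24*u^5 - 48*u^4 - 85*u^3 - 19*u^2 - 20*u - 4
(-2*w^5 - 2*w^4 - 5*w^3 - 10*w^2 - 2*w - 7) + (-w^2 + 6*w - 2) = -2*w^5 - 2*w^4 - 5*w^3 - 11*w^2 + 4*w - 9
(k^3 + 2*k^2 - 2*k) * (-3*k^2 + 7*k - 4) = -3*k^5 + k^4 + 16*k^3 - 22*k^2 + 8*k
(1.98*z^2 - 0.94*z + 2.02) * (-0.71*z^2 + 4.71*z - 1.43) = -1.4058*z^4 + 9.9932*z^3 - 8.693*z^2 + 10.8584*z - 2.8886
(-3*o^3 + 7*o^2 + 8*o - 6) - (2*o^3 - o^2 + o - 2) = -5*o^3 + 8*o^2 + 7*o - 4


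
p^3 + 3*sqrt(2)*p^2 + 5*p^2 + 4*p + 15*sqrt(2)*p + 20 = (p + 5)*(p + sqrt(2))*(p + 2*sqrt(2))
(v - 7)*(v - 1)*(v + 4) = v^3 - 4*v^2 - 25*v + 28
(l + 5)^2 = l^2 + 10*l + 25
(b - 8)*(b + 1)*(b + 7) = b^3 - 57*b - 56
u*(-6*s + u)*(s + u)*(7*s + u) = -42*s^3*u - 41*s^2*u^2 + 2*s*u^3 + u^4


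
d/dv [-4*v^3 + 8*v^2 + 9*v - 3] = -12*v^2 + 16*v + 9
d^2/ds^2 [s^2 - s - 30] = 2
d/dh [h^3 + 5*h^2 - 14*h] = 3*h^2 + 10*h - 14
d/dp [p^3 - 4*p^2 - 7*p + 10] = 3*p^2 - 8*p - 7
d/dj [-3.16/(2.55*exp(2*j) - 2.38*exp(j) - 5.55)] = (16.116*exp(j) - 7.5208)*exp(j)/(-2.55*exp(2*j) + 2.38*exp(j) + 5.55)^2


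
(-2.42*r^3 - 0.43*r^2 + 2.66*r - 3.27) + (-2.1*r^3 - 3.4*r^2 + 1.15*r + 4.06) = -4.52*r^3 - 3.83*r^2 + 3.81*r + 0.79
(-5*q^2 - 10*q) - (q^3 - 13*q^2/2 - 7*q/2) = -q^3 + 3*q^2/2 - 13*q/2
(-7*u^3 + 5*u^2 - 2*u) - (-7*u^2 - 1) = -7*u^3 + 12*u^2 - 2*u + 1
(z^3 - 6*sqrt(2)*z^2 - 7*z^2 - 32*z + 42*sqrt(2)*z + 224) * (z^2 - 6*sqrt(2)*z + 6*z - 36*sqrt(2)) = z^5 - 12*sqrt(2)*z^4 - z^4 - 2*z^3 + 12*sqrt(2)*z^3 - 40*z^2 + 696*sqrt(2)*z^2 - 1680*z - 192*sqrt(2)*z - 8064*sqrt(2)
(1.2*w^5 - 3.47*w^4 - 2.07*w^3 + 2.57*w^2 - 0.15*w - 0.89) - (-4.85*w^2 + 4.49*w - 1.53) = 1.2*w^5 - 3.47*w^4 - 2.07*w^3 + 7.42*w^2 - 4.64*w + 0.64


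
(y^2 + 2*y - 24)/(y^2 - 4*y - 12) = (-y^2 - 2*y + 24)/(-y^2 + 4*y + 12)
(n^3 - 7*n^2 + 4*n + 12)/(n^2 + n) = n - 8 + 12/n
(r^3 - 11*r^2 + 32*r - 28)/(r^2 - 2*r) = r - 9 + 14/r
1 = 1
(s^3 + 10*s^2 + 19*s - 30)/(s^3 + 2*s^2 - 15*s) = (s^2 + 5*s - 6)/(s*(s - 3))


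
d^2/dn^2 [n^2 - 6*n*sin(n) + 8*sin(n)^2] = 6*n*sin(n) - 32*sin(n)^2 - 12*cos(n) + 18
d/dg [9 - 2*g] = -2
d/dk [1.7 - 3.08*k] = -3.08000000000000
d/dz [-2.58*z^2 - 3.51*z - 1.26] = -5.16*z - 3.51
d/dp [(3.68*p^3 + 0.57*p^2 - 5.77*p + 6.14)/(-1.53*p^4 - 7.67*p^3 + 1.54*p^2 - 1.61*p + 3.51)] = (5.6304*p^6 + 1.74419999999999*p^5 - 16.4452*p^4 - 62.7846*p^3 + 187.9999*p^2 - 14.9098*p - 10.3673)/(2.3409*p^8 + 23.4702*p^7 + 54.1165*p^6 - 18.697*p^5 + 16.3284*p^4 - 58.8022*p^3 + 13.4029*p^2 - 11.3022*p + 12.3201)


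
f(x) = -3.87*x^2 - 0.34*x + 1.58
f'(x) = -7.74*x - 0.34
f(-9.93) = -376.64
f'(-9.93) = 76.52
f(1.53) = -8.00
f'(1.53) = -12.18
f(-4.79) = -85.59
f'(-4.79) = 36.73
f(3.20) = -39.14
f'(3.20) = -25.11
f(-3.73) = -50.99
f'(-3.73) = 28.53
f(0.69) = -0.50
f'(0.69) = -5.68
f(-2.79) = -27.60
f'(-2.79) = 21.25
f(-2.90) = -29.98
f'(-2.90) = 22.11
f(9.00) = -314.95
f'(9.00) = -70.00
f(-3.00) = -32.23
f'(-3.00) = 22.88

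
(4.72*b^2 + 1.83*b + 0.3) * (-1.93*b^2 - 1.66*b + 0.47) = -9.1096*b^4 - 11.3671*b^3 - 1.3984*b^2 + 0.3621*b + 0.141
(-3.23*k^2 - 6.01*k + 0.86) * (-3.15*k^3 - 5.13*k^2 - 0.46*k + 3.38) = 10.1745*k^5 + 35.5014*k^4 + 29.6081*k^3 - 12.5646*k^2 - 20.7094*k + 2.9068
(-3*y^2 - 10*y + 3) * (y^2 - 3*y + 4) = -3*y^4 - y^3 + 21*y^2 - 49*y + 12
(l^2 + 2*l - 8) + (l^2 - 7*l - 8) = 2*l^2 - 5*l - 16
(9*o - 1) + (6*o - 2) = 15*o - 3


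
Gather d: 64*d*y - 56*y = 64*d*y - 56*y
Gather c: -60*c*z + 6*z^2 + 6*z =-60*c*z + 6*z^2 + 6*z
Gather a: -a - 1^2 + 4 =3 - a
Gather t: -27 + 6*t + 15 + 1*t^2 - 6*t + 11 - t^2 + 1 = 0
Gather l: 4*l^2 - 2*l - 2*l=4*l^2 - 4*l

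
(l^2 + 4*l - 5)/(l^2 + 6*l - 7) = (l + 5)/(l + 7)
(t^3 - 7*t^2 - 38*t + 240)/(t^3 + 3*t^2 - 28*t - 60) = (t - 8)/(t + 2)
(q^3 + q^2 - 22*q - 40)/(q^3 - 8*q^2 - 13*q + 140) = (q + 2)/(q - 7)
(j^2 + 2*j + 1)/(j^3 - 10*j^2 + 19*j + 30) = (j + 1)/(j^2 - 11*j + 30)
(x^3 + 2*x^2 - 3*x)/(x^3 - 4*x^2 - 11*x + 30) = x*(x - 1)/(x^2 - 7*x + 10)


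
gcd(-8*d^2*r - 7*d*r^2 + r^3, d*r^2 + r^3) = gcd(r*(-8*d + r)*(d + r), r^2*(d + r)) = d*r + r^2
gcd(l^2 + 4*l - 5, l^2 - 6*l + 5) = l - 1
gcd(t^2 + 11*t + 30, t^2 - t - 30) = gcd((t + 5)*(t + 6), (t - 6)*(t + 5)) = t + 5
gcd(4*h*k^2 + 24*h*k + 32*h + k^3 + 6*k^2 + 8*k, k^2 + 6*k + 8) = k^2 + 6*k + 8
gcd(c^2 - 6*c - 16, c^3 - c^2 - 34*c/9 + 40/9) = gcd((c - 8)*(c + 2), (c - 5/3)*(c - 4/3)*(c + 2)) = c + 2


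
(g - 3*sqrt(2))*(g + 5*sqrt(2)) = g^2 + 2*sqrt(2)*g - 30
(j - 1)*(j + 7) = j^2 + 6*j - 7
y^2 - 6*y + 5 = (y - 5)*(y - 1)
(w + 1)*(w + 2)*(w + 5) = w^3 + 8*w^2 + 17*w + 10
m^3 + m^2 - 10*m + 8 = (m - 2)*(m - 1)*(m + 4)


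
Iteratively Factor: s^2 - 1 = (s - 1)*(s + 1)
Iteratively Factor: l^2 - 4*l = (l)*(l - 4)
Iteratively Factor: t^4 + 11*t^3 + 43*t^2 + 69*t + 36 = (t + 1)*(t^3 + 10*t^2 + 33*t + 36) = (t + 1)*(t + 4)*(t^2 + 6*t + 9) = (t + 1)*(t + 3)*(t + 4)*(t + 3)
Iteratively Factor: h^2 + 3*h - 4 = (h - 1)*(h + 4)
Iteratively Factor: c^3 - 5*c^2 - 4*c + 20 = (c - 2)*(c^2 - 3*c - 10) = (c - 2)*(c + 2)*(c - 5)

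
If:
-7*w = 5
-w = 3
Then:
No Solution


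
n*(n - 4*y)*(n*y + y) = n^3*y - 4*n^2*y^2 + n^2*y - 4*n*y^2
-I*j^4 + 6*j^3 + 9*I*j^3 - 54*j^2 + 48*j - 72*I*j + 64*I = (j - 8)*(j + 2*I)*(j + 4*I)*(-I*j + I)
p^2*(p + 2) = p^3 + 2*p^2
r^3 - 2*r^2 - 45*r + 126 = (r - 6)*(r - 3)*(r + 7)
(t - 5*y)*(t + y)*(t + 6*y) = t^3 + 2*t^2*y - 29*t*y^2 - 30*y^3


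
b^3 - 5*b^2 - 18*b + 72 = (b - 6)*(b - 3)*(b + 4)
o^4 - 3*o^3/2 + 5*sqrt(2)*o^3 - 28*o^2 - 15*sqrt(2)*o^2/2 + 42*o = o*(o - 3/2)*(o - 2*sqrt(2))*(o + 7*sqrt(2))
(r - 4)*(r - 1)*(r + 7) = r^3 + 2*r^2 - 31*r + 28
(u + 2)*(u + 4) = u^2 + 6*u + 8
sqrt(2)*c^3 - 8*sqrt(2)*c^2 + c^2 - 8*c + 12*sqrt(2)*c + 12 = (c - 6)*(c - 2)*(sqrt(2)*c + 1)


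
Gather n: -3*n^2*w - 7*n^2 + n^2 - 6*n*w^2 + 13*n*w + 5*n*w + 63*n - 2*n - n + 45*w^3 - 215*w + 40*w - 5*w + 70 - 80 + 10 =n^2*(-3*w - 6) + n*(-6*w^2 + 18*w + 60) + 45*w^3 - 180*w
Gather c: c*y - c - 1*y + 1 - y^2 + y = c*(y - 1) - y^2 + 1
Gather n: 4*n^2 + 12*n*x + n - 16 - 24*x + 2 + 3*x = 4*n^2 + n*(12*x + 1) - 21*x - 14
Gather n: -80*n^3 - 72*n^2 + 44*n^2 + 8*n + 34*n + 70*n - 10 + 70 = -80*n^3 - 28*n^2 + 112*n + 60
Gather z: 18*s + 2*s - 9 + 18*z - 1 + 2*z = 20*s + 20*z - 10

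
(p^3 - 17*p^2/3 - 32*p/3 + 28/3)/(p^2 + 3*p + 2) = (3*p^2 - 23*p + 14)/(3*(p + 1))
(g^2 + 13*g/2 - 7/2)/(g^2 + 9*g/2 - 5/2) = (g + 7)/(g + 5)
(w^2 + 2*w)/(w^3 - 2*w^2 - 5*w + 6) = w/(w^2 - 4*w + 3)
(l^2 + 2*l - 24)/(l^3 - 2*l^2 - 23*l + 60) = (l + 6)/(l^2 + 2*l - 15)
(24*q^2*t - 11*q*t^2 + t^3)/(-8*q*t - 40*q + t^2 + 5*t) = t*(-3*q + t)/(t + 5)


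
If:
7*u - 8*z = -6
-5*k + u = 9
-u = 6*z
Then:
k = -243/125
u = -18/25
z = 3/25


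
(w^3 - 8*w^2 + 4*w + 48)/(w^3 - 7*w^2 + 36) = (w - 4)/(w - 3)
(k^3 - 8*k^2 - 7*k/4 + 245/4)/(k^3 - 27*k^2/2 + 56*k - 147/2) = (k + 5/2)/(k - 3)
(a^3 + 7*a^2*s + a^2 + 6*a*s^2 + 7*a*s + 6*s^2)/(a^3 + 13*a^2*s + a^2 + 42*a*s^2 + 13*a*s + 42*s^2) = (a + s)/(a + 7*s)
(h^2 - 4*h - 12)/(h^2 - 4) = (h - 6)/(h - 2)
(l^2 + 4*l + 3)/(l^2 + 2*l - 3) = (l + 1)/(l - 1)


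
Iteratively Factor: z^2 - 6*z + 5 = (z - 1)*(z - 5)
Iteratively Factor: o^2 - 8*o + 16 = (o - 4)*(o - 4)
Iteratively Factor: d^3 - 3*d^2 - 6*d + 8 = (d + 2)*(d^2 - 5*d + 4) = (d - 4)*(d + 2)*(d - 1)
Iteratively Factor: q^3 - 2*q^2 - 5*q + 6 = (q + 2)*(q^2 - 4*q + 3) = (q - 3)*(q + 2)*(q - 1)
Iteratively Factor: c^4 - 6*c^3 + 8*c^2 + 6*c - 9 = (c - 1)*(c^3 - 5*c^2 + 3*c + 9) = (c - 3)*(c - 1)*(c^2 - 2*c - 3) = (c - 3)^2*(c - 1)*(c + 1)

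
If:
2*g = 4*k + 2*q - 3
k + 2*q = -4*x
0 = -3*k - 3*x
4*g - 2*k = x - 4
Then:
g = -25/26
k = 2/13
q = 3/13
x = -2/13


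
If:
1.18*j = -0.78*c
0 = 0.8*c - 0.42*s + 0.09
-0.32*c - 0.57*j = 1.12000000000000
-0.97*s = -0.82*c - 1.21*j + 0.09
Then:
No Solution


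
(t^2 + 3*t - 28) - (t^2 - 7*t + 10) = 10*t - 38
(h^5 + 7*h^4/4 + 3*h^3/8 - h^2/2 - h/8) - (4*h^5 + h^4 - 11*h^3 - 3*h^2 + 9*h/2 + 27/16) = -3*h^5 + 3*h^4/4 + 91*h^3/8 + 5*h^2/2 - 37*h/8 - 27/16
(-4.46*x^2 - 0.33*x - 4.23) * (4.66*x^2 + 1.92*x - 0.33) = -20.7836*x^4 - 10.101*x^3 - 18.8736*x^2 - 8.0127*x + 1.3959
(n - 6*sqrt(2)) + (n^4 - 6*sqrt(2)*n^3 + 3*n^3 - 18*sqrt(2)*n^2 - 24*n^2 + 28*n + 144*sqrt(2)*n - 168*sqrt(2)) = n^4 - 6*sqrt(2)*n^3 + 3*n^3 - 18*sqrt(2)*n^2 - 24*n^2 + 29*n + 144*sqrt(2)*n - 174*sqrt(2)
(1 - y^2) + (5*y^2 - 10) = 4*y^2 - 9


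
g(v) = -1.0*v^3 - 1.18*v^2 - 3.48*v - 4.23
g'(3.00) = -37.56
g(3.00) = -52.29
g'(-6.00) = -97.32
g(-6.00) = 190.17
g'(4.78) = -83.31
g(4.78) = -157.04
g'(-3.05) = -24.19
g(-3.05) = 23.78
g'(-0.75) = -3.40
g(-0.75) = -1.86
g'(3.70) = -53.28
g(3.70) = -83.91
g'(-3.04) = -24.03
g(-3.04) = 23.54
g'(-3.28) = -28.01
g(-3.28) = 29.78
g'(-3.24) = -27.33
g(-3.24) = 28.67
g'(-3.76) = -37.02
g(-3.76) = 45.33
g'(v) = -3.0*v^2 - 2.36*v - 3.48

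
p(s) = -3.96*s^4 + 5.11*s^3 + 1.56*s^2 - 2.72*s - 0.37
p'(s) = -15.84*s^3 + 15.33*s^2 + 3.12*s - 2.72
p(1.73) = -9.42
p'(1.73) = -33.46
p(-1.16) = -10.26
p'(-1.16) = 39.01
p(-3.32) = -642.26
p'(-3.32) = 735.55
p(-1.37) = -20.81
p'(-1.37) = 62.51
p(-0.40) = 0.54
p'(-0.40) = -0.50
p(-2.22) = -138.74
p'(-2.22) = 239.21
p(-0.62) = 0.11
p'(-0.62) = 5.01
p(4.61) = -1267.66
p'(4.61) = -1214.42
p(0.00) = -0.37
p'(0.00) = -2.72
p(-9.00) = -29556.28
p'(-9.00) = 12758.29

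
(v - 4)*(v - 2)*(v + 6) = v^3 - 28*v + 48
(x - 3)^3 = x^3 - 9*x^2 + 27*x - 27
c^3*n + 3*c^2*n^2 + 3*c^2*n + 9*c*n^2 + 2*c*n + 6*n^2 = (c + 2)*(c + 3*n)*(c*n + n)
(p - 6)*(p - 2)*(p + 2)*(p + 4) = p^4 - 2*p^3 - 28*p^2 + 8*p + 96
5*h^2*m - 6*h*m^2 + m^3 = m*(-5*h + m)*(-h + m)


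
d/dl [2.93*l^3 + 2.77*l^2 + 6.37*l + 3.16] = 8.79*l^2 + 5.54*l + 6.37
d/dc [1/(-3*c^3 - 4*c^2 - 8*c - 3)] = (9*c^2 + 8*c + 8)/(3*c^3 + 4*c^2 + 8*c + 3)^2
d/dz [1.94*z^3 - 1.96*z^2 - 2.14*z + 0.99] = 5.82*z^2 - 3.92*z - 2.14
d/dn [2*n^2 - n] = 4*n - 1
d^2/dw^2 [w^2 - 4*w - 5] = 2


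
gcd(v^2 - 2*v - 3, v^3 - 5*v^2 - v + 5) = v + 1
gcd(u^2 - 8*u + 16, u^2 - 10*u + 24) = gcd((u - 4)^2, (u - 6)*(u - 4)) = u - 4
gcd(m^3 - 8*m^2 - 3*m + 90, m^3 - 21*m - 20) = m - 5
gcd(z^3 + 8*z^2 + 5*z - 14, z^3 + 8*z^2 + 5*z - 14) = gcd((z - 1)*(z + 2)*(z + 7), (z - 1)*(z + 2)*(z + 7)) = z^3 + 8*z^2 + 5*z - 14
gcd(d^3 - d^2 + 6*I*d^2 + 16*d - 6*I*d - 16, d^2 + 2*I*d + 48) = d + 8*I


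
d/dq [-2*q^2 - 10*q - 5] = -4*q - 10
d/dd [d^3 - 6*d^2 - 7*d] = 3*d^2 - 12*d - 7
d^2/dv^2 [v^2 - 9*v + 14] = 2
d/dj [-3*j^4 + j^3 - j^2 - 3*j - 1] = -12*j^3 + 3*j^2 - 2*j - 3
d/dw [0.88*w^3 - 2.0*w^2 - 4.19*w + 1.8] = 2.64*w^2 - 4.0*w - 4.19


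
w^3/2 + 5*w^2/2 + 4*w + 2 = (w/2 + 1)*(w + 1)*(w + 2)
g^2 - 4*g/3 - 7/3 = (g - 7/3)*(g + 1)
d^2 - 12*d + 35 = (d - 7)*(d - 5)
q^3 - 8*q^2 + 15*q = q*(q - 5)*(q - 3)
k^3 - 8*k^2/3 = k^2*(k - 8/3)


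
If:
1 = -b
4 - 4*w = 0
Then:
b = -1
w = 1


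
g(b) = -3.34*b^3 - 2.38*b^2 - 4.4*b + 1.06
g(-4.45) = 267.83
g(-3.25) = 104.88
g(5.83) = -767.32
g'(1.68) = -40.68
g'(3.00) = -108.86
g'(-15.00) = -2187.50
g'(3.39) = -135.69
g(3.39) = -171.33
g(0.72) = -4.59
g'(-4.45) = -181.64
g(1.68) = -28.89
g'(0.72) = -13.02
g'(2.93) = -104.37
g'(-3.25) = -94.77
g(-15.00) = 10804.06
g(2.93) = -116.28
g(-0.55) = 3.32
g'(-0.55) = -4.81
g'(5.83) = -372.72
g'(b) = -10.02*b^2 - 4.76*b - 4.4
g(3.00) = -123.74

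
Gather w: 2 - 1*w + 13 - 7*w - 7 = 8 - 8*w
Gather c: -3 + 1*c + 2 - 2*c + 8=7 - c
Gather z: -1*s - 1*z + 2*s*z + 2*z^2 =-s + 2*z^2 + z*(2*s - 1)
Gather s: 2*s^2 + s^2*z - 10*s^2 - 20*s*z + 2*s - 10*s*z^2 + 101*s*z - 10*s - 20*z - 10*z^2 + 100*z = s^2*(z - 8) + s*(-10*z^2 + 81*z - 8) - 10*z^2 + 80*z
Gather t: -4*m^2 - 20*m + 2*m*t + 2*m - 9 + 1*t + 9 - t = -4*m^2 + 2*m*t - 18*m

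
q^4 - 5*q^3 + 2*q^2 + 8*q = q*(q - 4)*(q - 2)*(q + 1)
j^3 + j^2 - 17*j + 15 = (j - 3)*(j - 1)*(j + 5)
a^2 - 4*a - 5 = (a - 5)*(a + 1)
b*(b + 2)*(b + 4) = b^3 + 6*b^2 + 8*b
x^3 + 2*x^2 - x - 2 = (x - 1)*(x + 1)*(x + 2)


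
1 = 1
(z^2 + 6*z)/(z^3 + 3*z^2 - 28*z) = (z + 6)/(z^2 + 3*z - 28)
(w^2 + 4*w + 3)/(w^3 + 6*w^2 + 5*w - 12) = (w + 1)/(w^2 + 3*w - 4)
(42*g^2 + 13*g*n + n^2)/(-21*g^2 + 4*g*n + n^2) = (-6*g - n)/(3*g - n)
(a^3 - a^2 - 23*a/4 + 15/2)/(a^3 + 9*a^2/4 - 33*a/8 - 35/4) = 2*(2*a - 3)/(4*a + 7)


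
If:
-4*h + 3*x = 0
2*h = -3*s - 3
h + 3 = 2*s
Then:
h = -15/7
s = 3/7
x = -20/7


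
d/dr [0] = 0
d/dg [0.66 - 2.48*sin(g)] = -2.48*cos(g)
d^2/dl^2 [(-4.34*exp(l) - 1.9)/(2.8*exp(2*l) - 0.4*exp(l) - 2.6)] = (-34.0256*exp(4*l) - 64.4448*exp(3*l) - 183.1872*exp(2*l) - 51.1184*exp(l) - 27.3624)*exp(l)/(21.952*exp(6*l) - 9.408*exp(5*l) - 59.808*exp(4*l) + 17.408*exp(3*l) + 55.536*exp(2*l) - 8.112*exp(l) - 17.576)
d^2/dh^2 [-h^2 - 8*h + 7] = -2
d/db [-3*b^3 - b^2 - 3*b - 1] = -9*b^2 - 2*b - 3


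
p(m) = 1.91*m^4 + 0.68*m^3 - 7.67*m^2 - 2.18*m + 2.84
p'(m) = 7.64*m^3 + 2.04*m^2 - 15.34*m - 2.18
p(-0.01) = 2.86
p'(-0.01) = -2.03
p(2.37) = 23.90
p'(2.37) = 74.63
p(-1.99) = 1.40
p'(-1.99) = -23.78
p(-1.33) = -3.45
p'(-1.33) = 3.86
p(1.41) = -6.03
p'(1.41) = 1.66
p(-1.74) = -2.66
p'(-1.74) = -9.56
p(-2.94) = 68.37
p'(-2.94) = -133.60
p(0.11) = 2.51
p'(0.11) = -3.83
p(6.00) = 2335.88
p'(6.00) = 1629.46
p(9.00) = 12389.18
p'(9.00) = 5594.56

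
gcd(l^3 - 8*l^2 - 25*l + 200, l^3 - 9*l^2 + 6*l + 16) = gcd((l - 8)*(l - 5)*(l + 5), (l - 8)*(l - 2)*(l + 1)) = l - 8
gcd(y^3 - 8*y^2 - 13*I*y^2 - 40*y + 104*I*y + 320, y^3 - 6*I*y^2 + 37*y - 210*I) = y - 5*I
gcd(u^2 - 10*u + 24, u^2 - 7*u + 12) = u - 4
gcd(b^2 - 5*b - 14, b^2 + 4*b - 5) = 1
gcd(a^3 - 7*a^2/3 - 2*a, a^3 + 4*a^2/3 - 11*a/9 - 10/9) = a + 2/3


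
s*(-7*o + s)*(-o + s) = 7*o^2*s - 8*o*s^2 + s^3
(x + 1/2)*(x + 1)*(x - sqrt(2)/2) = x^3 - sqrt(2)*x^2/2 + 3*x^2/2 - 3*sqrt(2)*x/4 + x/2 - sqrt(2)/4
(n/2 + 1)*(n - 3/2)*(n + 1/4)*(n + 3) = n^4/2 + 15*n^3/8 - 5*n^2/16 - 75*n/16 - 9/8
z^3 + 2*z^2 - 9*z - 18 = (z - 3)*(z + 2)*(z + 3)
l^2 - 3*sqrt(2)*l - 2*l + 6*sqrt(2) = (l - 2)*(l - 3*sqrt(2))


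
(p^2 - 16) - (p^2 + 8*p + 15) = -8*p - 31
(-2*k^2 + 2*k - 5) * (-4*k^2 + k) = 8*k^4 - 10*k^3 + 22*k^2 - 5*k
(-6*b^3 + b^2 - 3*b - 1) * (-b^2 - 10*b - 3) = 6*b^5 + 59*b^4 + 11*b^3 + 28*b^2 + 19*b + 3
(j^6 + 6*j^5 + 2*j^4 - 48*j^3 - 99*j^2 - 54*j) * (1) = j^6 + 6*j^5 + 2*j^4 - 48*j^3 - 99*j^2 - 54*j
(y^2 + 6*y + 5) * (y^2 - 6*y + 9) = y^4 - 22*y^2 + 24*y + 45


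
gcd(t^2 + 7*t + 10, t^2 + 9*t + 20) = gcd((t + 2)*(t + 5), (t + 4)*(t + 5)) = t + 5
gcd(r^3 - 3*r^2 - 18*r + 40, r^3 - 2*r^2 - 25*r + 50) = r^2 - 7*r + 10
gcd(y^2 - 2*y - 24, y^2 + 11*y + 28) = y + 4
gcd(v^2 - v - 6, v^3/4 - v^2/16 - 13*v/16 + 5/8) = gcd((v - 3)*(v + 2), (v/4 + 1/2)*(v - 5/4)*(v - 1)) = v + 2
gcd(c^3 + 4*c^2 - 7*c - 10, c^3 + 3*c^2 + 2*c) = c + 1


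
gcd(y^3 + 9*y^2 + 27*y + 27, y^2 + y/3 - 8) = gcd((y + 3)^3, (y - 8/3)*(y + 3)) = y + 3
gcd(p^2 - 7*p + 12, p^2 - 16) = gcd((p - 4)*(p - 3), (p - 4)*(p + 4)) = p - 4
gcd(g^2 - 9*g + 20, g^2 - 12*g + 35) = g - 5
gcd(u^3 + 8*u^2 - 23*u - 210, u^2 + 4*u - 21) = u + 7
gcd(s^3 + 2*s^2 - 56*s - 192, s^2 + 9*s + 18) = s + 6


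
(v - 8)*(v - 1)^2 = v^3 - 10*v^2 + 17*v - 8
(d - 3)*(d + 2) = d^2 - d - 6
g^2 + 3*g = g*(g + 3)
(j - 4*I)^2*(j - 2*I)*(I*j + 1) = I*j^4 + 11*j^3 - 42*I*j^2 - 64*j + 32*I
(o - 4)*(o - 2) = o^2 - 6*o + 8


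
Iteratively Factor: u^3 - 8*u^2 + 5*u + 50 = (u + 2)*(u^2 - 10*u + 25) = (u - 5)*(u + 2)*(u - 5)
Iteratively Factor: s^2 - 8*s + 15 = (s - 3)*(s - 5)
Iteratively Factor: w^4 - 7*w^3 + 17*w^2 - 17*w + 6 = (w - 3)*(w^3 - 4*w^2 + 5*w - 2) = (w - 3)*(w - 1)*(w^2 - 3*w + 2) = (w - 3)*(w - 2)*(w - 1)*(w - 1)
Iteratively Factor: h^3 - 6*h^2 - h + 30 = (h + 2)*(h^2 - 8*h + 15) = (h - 5)*(h + 2)*(h - 3)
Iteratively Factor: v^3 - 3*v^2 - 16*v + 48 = (v + 4)*(v^2 - 7*v + 12) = (v - 3)*(v + 4)*(v - 4)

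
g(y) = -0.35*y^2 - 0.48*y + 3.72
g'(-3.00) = 1.62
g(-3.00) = 2.01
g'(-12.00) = 7.92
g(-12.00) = -40.92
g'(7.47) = -5.71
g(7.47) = -19.40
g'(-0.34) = -0.24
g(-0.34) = 3.84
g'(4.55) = -3.66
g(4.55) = -5.71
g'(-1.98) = 0.91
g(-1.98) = 3.30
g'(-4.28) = 2.52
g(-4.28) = -0.64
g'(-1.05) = 0.26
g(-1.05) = 3.84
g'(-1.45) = 0.54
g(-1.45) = 3.68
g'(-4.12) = 2.40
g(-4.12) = -0.24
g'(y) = -0.7*y - 0.48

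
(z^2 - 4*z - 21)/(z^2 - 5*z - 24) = (z - 7)/(z - 8)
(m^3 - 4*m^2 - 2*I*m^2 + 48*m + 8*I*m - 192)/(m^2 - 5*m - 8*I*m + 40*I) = (m^2 + m*(-4 + 6*I) - 24*I)/(m - 5)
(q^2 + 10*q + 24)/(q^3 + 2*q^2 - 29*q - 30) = (q + 4)/(q^2 - 4*q - 5)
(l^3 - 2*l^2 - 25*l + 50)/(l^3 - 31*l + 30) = (l^2 + 3*l - 10)/(l^2 + 5*l - 6)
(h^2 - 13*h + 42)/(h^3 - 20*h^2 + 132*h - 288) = (h - 7)/(h^2 - 14*h + 48)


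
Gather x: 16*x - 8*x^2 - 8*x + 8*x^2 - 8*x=0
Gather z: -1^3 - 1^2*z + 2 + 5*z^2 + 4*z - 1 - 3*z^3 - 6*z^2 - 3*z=-3*z^3 - z^2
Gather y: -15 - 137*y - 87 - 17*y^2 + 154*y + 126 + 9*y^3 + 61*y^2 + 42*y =9*y^3 + 44*y^2 + 59*y + 24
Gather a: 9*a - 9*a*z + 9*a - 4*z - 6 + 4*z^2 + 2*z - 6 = a*(18 - 9*z) + 4*z^2 - 2*z - 12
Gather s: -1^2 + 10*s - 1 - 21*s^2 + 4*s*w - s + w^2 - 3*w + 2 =-21*s^2 + s*(4*w + 9) + w^2 - 3*w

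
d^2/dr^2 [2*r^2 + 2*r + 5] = 4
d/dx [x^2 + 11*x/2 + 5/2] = 2*x + 11/2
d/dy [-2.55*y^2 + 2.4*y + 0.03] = 2.4 - 5.1*y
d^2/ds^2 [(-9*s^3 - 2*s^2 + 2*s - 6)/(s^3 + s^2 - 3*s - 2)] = 2*(7*s^6 - 75*s^5 - 156*s^4 - 173*s^3 - 114*s^2 - 78*s - 86)/(s^9 + 3*s^8 - 6*s^7 - 23*s^6 + 6*s^5 + 57*s^4 + 21*s^3 - 42*s^2 - 36*s - 8)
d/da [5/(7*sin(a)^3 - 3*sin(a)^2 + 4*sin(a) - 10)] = 5*(-21*sin(a)^2 + 6*sin(a) - 4)*cos(a)/(7*sin(a)^3 - 3*sin(a)^2 + 4*sin(a) - 10)^2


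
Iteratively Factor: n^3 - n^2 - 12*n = (n + 3)*(n^2 - 4*n) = (n - 4)*(n + 3)*(n)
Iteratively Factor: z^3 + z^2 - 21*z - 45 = (z + 3)*(z^2 - 2*z - 15) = (z + 3)^2*(z - 5)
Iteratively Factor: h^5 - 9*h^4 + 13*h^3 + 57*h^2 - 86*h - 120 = (h - 5)*(h^4 - 4*h^3 - 7*h^2 + 22*h + 24) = (h - 5)*(h - 4)*(h^3 - 7*h - 6) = (h - 5)*(h - 4)*(h + 2)*(h^2 - 2*h - 3) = (h - 5)*(h - 4)*(h + 1)*(h + 2)*(h - 3)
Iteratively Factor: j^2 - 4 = (j + 2)*(j - 2)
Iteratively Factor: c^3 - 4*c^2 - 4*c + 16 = (c - 4)*(c^2 - 4) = (c - 4)*(c + 2)*(c - 2)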